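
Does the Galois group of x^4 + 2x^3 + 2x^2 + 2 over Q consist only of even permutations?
Yes

The polynomial is irreducible of degree 4 over Q. Its discriminant is 3136 = 56^2, a perfect square. A Galois group lies in the alternating group exactly when the discriminant is a square in Q, so the Galois group (A_4) is contained in A_4.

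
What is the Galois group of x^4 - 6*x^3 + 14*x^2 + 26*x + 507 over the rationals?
A_4 (also written A4)

The polynomial is an irreducible quartic over Q and its discriminant is 45498596416 = 213304^2, a perfect square, so the Galois group is contained in A_4. The resolvent cubic y^3 - 14*y^2 - 2184*y + 9464 is irreducible over Q. An irreducible resolvent with square discriminant gives A_4.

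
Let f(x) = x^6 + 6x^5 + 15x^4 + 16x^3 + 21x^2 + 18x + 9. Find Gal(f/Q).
D_6

The polynomial f is an irreducible sextic over Q, so G = Gal(f/Q) is one of the 16 transitive subgroups 6T1, ..., 6T16 of S_6. The discriminant of f is -37744330752, which is not a perfect square, so G is not contained in A_6. The transitive groups of degree 6 not contained in A_6 are: C_6 (6T1, order 6), S_3 (6T2, order 6), D_6 (6T3, order 12), C_3 x S_3 (6T5, order 18), A_4 x C_2 (6T6, order 24), S_4 (6T8, order 24), S_3 x S_3 (6T9, order 36), S_4 x C_2 (6T11, order 48), (S_3 x S_3) : C_2 (6T13, order 72), PGL(2,5) (6T14, order 120), S_6 (6T16, order 720). By Dedekind's theorem, for a prime p not dividing disc(f) the degrees of the irreducible factors of f mod p form the cycle type of an element of G. Factoring f modulo the 79 such primes p <= 421 (skipping 2, 3, 53, which divide the discriminant), each new pattern first appears at: mod 5: f = (x^2 + x + 2)(x^2 + 2x + 4)(x^2 + 3x + 3), pattern 2+2+2; mod 7: f = (x^6 + 6x^5 + x^4 + 2x^3 + 4x + 2), pattern 6; mod 11: f = (x + 3)(x + 7)(x^2 + 5)(x^2 + 7x + 7), pattern 2+2+1+1; mod 19: f = (x^3 + 3x^2 + 2x + 11)(x^3 + 3x^2 + 4x + 6), pattern 3+3; mod 43: f = (x + 6)(x + 7)(x + 13)(x + 33)(x + 34)(x + 42), pattern 1+1+1+1+1+1. No other pattern occurs in this range, so the set of observed cycle types is {2+2+2, 6, 2+2+1+1, 3+3, 1+1+1+1+1+1}. The candidates containing elements of all these cycle types are D_6 (6T3) of order 12, A_4 x C_2 (6T6) of order 24, S_3 x S_3 (6T9) of order 36, S_4 x C_2 (6T11) of order 48, (S_3 x S_3) : C_2 (6T13) of order 72, PGL(2,5) (6T14) of order 120, S_6 (6T16) of order 720; the others are excluded. The observed types are precisely the cycle types that occur in D_6 (6T3). Each of the other remaining candidates has further cycle types, and by the Chebotarev density theorem the matching factorization patterns would occur for a proportion of primes equal to their share of the group: A_4 x C_2 (6T6) additionally contains elements of type 2+1+1+1+1 (3 of its 24 elements, about 12% of primes); S_3 x S_3 (6T9) additionally contains elements of type 3+1+1+1 (4 of its 36 elements, about 11% of primes); S_4 x C_2 (6T11) additionally contains elements of type 4+2, 4+1+1, 2+1+1+1+1 (15 of its 48 elements, about 31% of primes); (S_3 x S_3) : C_2 (6T13) additionally contains elements of type 4+2, 3+2+1, 3+1+1+1, 2+1+1+1+1 (40 of its 72 elements, about 56% of primes); PGL(2,5) (6T14) additionally contains elements of type 5+1, 4+1+1 (54 of its 120 elements, about 45% of primes); S_6 (6T16) additionally contains elements of type 5+1, 4+2, 4+1+1, 3+2+1, 3+1+1+1, 2+1+1+1+1 (499 of its 720 elements, about 69% of primes). None of the 79 primes tested shows any such pattern (for each of these groups the chance of that is below 10^-4), which rules them out. Hence G = D_6 (6T3), of order 12.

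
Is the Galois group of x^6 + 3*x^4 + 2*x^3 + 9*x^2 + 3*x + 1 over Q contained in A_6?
No

The polynomial is irreducible of degree 6 over Q. Its discriminant is -129140163, which is not a perfect square. A Galois group lies in the alternating group exactly when the discriminant is a square in Q, so the Galois group (C_6) is not contained in A_6.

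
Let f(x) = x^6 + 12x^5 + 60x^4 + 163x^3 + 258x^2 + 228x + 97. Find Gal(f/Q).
The polynomial f is an irreducible sextic over Q, so G = Gal(f/Q) is one of the 16 transitive subgroups 6T1, ..., 6T16 of S_6. The discriminant of f is -1162261467, which is not a perfect square, so G is not contained in A_6. The transitive groups of degree 6 not contained in A_6 are: C_6 (6T1, order 6), S_3 (6T2, order 6), D_6 (6T3, order 12), C_3 x S_3 (6T5, order 18), A_4 x C_2 (6T6, order 24), S_4 (6T8, order 24), S_3 x S_3 (6T9, order 36), S_4 x C_2 (6T11, order 48), (S_3 x S_3) : C_2 (6T13, order 72), PGL(2,5) (6T14, order 120), S_6 (6T16, order 720). By Dedekind's theorem, for a prime p not dividing disc(f) the degrees of the irreducible factors of f mod p form the cycle type of an element of G. Factoring f modulo the 33 such primes p <= 139 (skipping 3, which divides the discriminant), each new pattern first appears at: mod 2: f = (x^6 + x^3 + 1), pattern 6; mod 7: f = (x + 3)(x + 4)(x + 6)(x^3 + 6x^2 + 5x + 3), pattern 3+1+1+1; mod 17: f = (x^2 + 6x + 6)(x^2 + 8x + 10)(x^2 + 15x + 7), pattern 2+2+2; mod 19: f = (x^3 + 6x^2 + 12x + 6)(x^3 + 6x^2 + 12x + 13), pattern 3+3; mod 73: f = (x + 5)(x + 14)(x + 25)(x + 26)(x + 40)(x + 48), pattern 1+1+1+1+1+1. No other pattern occurs in this range, so the set of observed cycle types is {6, 3+1+1+1, 2+2+2, 3+3, 1+1+1+1+1+1}. The candidates containing elements of all these cycle types are C_3 x S_3 (6T5) of order 18, S_3 x S_3 (6T9) of order 36, (S_3 x S_3) : C_2 (6T13) of order 72, S_6 (6T16) of order 720; the others are excluded. The observed types are precisely the cycle types that occur in C_3 x S_3 (6T5). Each of the other remaining candidates has further cycle types, and by the Chebotarev density theorem the matching factorization patterns would occur for a proportion of primes equal to their share of the group: S_3 x S_3 (6T9) additionally contains elements of type 2+2+1+1 (9 of its 36 elements, about 25% of primes); (S_3 x S_3) : C_2 (6T13) additionally contains elements of type 4+2, 3+2+1, 2+2+1+1, 2+1+1+1+1 (45 of its 72 elements, about 62% of primes); S_6 (6T16) additionally contains elements of type 5+1, 4+2, 4+1+1, 3+2+1, 2+2+1+1, 2+1+1+1+1 (504 of its 720 elements, about 70% of primes). None of the 33 primes tested shows any such pattern (for each of these groups the chance of that is below 10^-4), which rules them out. Hence G = C_3 x S_3 (6T5), of order 18.

C_3 x S_3 (order 18)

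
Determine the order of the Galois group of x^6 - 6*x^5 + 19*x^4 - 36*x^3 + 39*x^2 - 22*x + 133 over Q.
48

The degree of the splitting field over Q equals the order of the Galois group, so first determine the group. The polynomial f is an irreducible sextic over Q, so G = Gal(f/Q) is one of the 16 transitive subgroups 6T1, ..., 6T16 of S_6. The discriminant of f is -1849378557919232, which is not a perfect square, so G is not contained in A_6. The transitive groups of degree 6 not contained in A_6 are: C_6 (6T1, order 6), S_3 (6T2, order 6), D_6 (6T3, order 12), C_3 x S_3 (6T5, order 18), A_4 x C_2 (6T6, order 24), S_4 (6T8, order 24), S_3 x S_3 (6T9, order 36), S_4 x C_2 (6T11, order 48), (S_3 x S_3) : C_2 (6T13, order 72), PGL(2,5) (6T14, order 120), S_6 (6T16, order 720). By Dedekind's theorem, for a prime p not dividing disc(f) the degrees of the irreducible factors of f mod p form the cycle type of an element of G. Factoring f modulo the 29 such primes p <= 127 (skipping 2, 29, which divide the discriminant), each new pattern first appears at: mod 3: f = (x^3 + x^2 + 2x + 1)(x^3 + 2x^2 + 1), pattern 3+3; mod 5: f = (x^6 + 4x^5 + 4x^4 + 4x^3 + 4x^2 + 3x + 3), pattern 6; mod 7: f = (x)(x + 5)(x^4 + 3x^3 + 4x^2 + 4), pattern 4+1+1; mod 17: f = (x + 6)(x + 9)(x^2 + 2x + 6)(x^2 + 11x + 14), pattern 2+2+1+1; mod 23: f = (x^2 + x + 8)(x^2 + 18x + 14)(x^2 + 21x + 17), pattern 2+2+2; mod 67: f = (x^2 + 65x + 57)(x^4 + 63x^3 + 21x^2 + 33x + 47), pattern 4+2; mod 127: f = (x + 6)(x + 46)(x + 79)(x + 119)(x^2 + 125x + 104), pattern 2+1+1+1+1. No other pattern occurs in this range, so the set of observed cycle types is {3+3, 6, 4+1+1, 2+2+1+1, 2+2+2, 4+2, 2+1+1+1+1}. The candidates containing elements of all these cycle types are S_4 x C_2 (6T11) of order 48, S_6 (6T16) of order 720; the others are excluded. The observed types are precisely the cycle types that occur in S_4 x C_2 (6T11) (apart from the identity). Each of the other remaining candidates has further cycle types, and by the Chebotarev density theorem the matching factorization patterns would occur for a proportion of primes equal to their share of the group: S_6 (6T16) additionally contains elements of type 5+1, 3+2+1, 3+1+1+1 (304 of its 720 elements, about 42% of primes). None of the 29 primes tested shows any such pattern (for each of these groups the chance of that is below 10^-4), which rules them out. Hence G = S_4 x C_2 (6T11), of order 48. The Galois group S_4 x C_2 (6T11) has order 48, so the splitting field has degree 48 over Q.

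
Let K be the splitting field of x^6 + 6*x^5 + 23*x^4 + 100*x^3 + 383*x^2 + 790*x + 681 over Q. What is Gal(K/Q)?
S_4 x C_2

The polynomial f is an irreducible sextic over Q, so G = Gal(f/Q) is one of the 16 transitive subgroups 6T1, ..., 6T16 of S_6. The discriminant of f is -7990769474338816, which is not a perfect square, so G is not contained in A_6. The transitive groups of degree 6 not contained in A_6 are: C_6 (6T1, order 6), S_3 (6T2, order 6), D_6 (6T3, order 12), C_3 x S_3 (6T5, order 18), A_4 x C_2 (6T6, order 24), S_4 (6T8, order 24), S_3 x S_3 (6T9, order 36), S_4 x C_2 (6T11, order 48), (S_3 x S_3) : C_2 (6T13, order 72), PGL(2,5) (6T14, order 120), S_6 (6T16, order 720). By Dedekind's theorem, for a prime p not dividing disc(f) the degrees of the irreducible factors of f mod p form the cycle type of an element of G. Factoring f modulo the 17 such primes p <= 71 (skipping 2, 11, 31, which divide the discriminant), each new pattern first appears at: mod 3: f = (x)(x + 1)(x^4 + 2x^3 + x + 1), pattern 4+1+1; mod 5: f = (x^3 + 2x^2 + x + 4)(x^3 + 4x^2 + 4x + 4), pattern 3+3; mod 7: f = (x^6 + 6x^5 + 2x^4 + 2x^3 + 5x^2 + 6x + 2), pattern 6; mod 13: f = (x^2 + 11)(x^4 + 6x^3 + 12x^2 + 8x + 4), pattern 4+2; mod 37: f = (x + 15)(x + 35)(x^2 + 33x + 26)(x^2 + 34x + 32), pattern 2+2+1+1; mod 47: f = (x + 8)(x + 9)(x + 35)(x + 45)(x^2 + 3x + 15), pattern 2+1+1+1+1; mod 67: f = (x^2 + 17x + 37)(x^2 + 18x + 30)(x^2 + 38x + 62), pattern 2+2+2. No other pattern occurs in this range, so the set of observed cycle types is {4+1+1, 3+3, 6, 4+2, 2+2+1+1, 2+1+1+1+1, 2+2+2}. The candidates containing elements of all these cycle types are S_4 x C_2 (6T11) of order 48, S_6 (6T16) of order 720; the others are excluded. The observed types are precisely the cycle types that occur in S_4 x C_2 (6T11) (apart from the identity). Each of the other remaining candidates has further cycle types, and by the Chebotarev density theorem the matching factorization patterns would occur for a proportion of primes equal to their share of the group: S_6 (6T16) additionally contains elements of type 5+1, 3+2+1, 3+1+1+1 (304 of its 720 elements, about 42% of primes). None of the 17 primes tested shows any such pattern (for each of these groups the chance of that is below 10^-4), which rules them out. Hence G = S_4 x C_2 (6T11), of order 48.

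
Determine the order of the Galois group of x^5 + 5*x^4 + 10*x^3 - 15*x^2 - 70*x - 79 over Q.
The degree of the splitting field over Q equals the order of the Galois group, so first determine the group. The polynomial f is an irreducible quintic over Q, so G = Gal(f/Q) is a transitive subgroup of S_5: one of C_5 (5T1, order 5), D_5 (5T2, order 10), F_20 (5T3, order 20), A_5 (5T4, order 60) or S_5 (5T5, order 120). The discriminant of f is 12189453125, which is not a perfect square, so G is not contained in A_5. The transitive groups of degree 5 not contained in A_5 are: F_20 (5T3, order 20), S_5 (5T5, order 120). By Dedekind's theorem, for a prime p not dividing disc(f) the degrees of the irreducible factors of f mod p form the cycle type of an element of G. Factoring f modulo the 18 such primes p <= 67 (skipping 5, which divides the discriminant), each new pattern first appears at: mod 2: f = (x + 1)(x^4 + x + 1), pattern 4+1; mod 11: f = (x^5 + 5x^4 + 10x^3 + 7x^2 + 7x + 9), pattern 5; mod 19: f = (x + 16)(x^2 + 2x + 6)(x^2 + 6x + 16), pattern 2+2+1; mod 31: f = (x + 2)(x + 7)(x + 8)(x + 24)(x + 26), pattern 1+1+1+1+1. No other pattern occurs in this range, so the set of observed cycle types is {4+1, 5, 2+2+1, 1+1+1+1+1}. The candidates containing elements of all these cycle types are F_20 (5T3) of order 20, S_5 (5T5) of order 120; the others are excluded. The observed types are precisely the cycle types that occur in F_20 (5T3). Each of the other remaining candidates has further cycle types, and by the Chebotarev density theorem the matching factorization patterns would occur for a proportion of primes equal to their share of the group: S_5 (5T5) additionally contains elements of type 3+2, 3+1+1, 2+1+1+1 (50 of its 120 elements, about 42% of primes). None of the 18 primes tested shows any such pattern (for each of these groups the chance of that is below 10^-4), which rules them out. Hence G = F_20 (5T3), of order 20. The Galois group F_20 (5T3) has order 20, so the splitting field has degree 20 over Q.

20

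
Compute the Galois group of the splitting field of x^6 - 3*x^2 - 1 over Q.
The polynomial f is an irreducible sextic over Q, so G = Gal(f/Q) is one of the 16 transitive subgroups 6T1, ..., 6T16 of S_6. The discriminant of f is 419904 = 648^2, a perfect square, so G is contained in A_6. The transitive groups of degree 6 contained in A_6 are: A_4 (6T4, order 12), S_4 (6T7, order 24), (C_3 x C_3) : C_4 (6T10, order 36), PSL(2,5) (6T12, order 60), A_6 (6T15, order 360). By Dedekind's theorem, for a prime p not dividing disc(f) the degrees of the irreducible factors of f mod p form the cycle type of an element of G. Factoring f modulo the 33 such primes p <= 149 (skipping 2, 3, which divide the discriminant), each new pattern first appears at: mod 5: f = (x^3 + x^2 + 3x + 1)(x^3 + 4x^2 + 3x + 4), pattern 3+3; mod 17: f = (x + 2)(x + 15)(x^2 + 7)(x^2 + 14), pattern 2+2+1+1; mod 71: f = (x + 4)(x + 5)(x + 32)(x + 39)(x + 66)(x + 67), pattern 1+1+1+1+1+1. No other pattern occurs in this range, so the set of observed cycle types is {3+3, 2+2+1+1, 1+1+1+1+1+1}. The candidates containing elements of all these cycle types are A_4 (6T4) of order 12, S_4 (6T7) of order 24, (C_3 x C_3) : C_4 (6T10) of order 36, PSL(2,5) (6T12) of order 60, A_6 (6T15) of order 360; the others are excluded. The observed types are precisely the cycle types that occur in A_4 (6T4). Each of the other remaining candidates has further cycle types, and by the Chebotarev density theorem the matching factorization patterns would occur for a proportion of primes equal to their share of the group: S_4 (6T7) additionally contains elements of type 4+2 (6 of its 24 elements, about 25% of primes); (C_3 x C_3) : C_4 (6T10) additionally contains elements of type 4+2, 3+1+1+1 (22 of its 36 elements, about 61% of primes); PSL(2,5) (6T12) additionally contains elements of type 5+1 (24 of its 60 elements, about 40% of primes); A_6 (6T15) additionally contains elements of type 5+1, 4+2, 3+1+1+1 (274 of its 360 elements, about 76% of primes). None of the 33 primes tested shows any such pattern (for each of these groups the chance of that is below 10^-4), which rules them out. Hence G = A_4 (6T4), of order 12.

A_4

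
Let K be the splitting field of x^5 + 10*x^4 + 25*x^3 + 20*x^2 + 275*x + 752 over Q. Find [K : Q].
The degree of the splitting field over Q equals the order of the Galois group, so first determine the group. The polynomial f is an irreducible quintic over Q, so G = Gal(f/Q) is a transitive subgroup of S_5: one of C_5 (5T1, order 5), D_5 (5T2, order 10), F_20 (5T3, order 20), A_5 (5T4, order 60) or S_5 (5T5, order 120). The discriminant of f is 23698822050000, which is not a perfect square, so G is not contained in A_5. The transitive groups of degree 5 not contained in A_5 are: F_20 (5T3, order 20), S_5 (5T5, order 120). By Dedekind's theorem, for a prime p not dividing disc(f) the degrees of the irreducible factors of f mod p form the cycle type of an element of G. Factoring f modulo the 18 such primes p <= 83 (skipping 2, 3, 5, 41, 59, which divide the discriminant), each new pattern first appears at: mod 7: f = (x + 2)(x^4 + x^3 + 2x^2 + 2x + 5), pattern 4+1; mod 11: f = (x^5 + 10x^4 + 3x^3 + 9x^2 + 4), pattern 5; mod 19: f = (x + 18)(x^2 + x + 16)(x^2 + 10x + 10), pattern 2+2+1. No other pattern occurs in this range, so the set of observed cycle types is {4+1, 5, 2+2+1}. The candidates containing elements of all these cycle types are F_20 (5T3) of order 20, S_5 (5T5) of order 120; the others are excluded. The observed types are precisely the cycle types that occur in F_20 (5T3) (apart from the identity). Each of the other remaining candidates has further cycle types, and by the Chebotarev density theorem the matching factorization patterns would occur for a proportion of primes equal to their share of the group: S_5 (5T5) additionally contains elements of type 3+2, 3+1+1, 2+1+1+1 (50 of its 120 elements, about 42% of primes). None of the 18 primes tested shows any such pattern (for each of these groups the chance of that is below 10^-4), which rules them out. Hence G = F_20 (5T3), of order 20. The Galois group F_20 (5T3) has order 20, so the splitting field has degree 20 over Q.

20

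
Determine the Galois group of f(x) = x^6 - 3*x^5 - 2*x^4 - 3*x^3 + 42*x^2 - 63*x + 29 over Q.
The polynomial f is an irreducible sextic over Q, so G = Gal(f/Q) is one of the 16 transitive subgroups 6T1, ..., 6T16 of S_6. The discriminant of f is 54786284800, which is not a perfect square, so G is not contained in A_6. The transitive groups of degree 6 not contained in A_6 are: C_6 (6T1, order 6), S_3 (6T2, order 6), D_6 (6T3, order 12), C_3 x S_3 (6T5, order 18), A_4 x C_2 (6T6, order 24), S_4 (6T8, order 24), S_3 x S_3 (6T9, order 36), S_4 x C_2 (6T11, order 48), (S_3 x S_3) : C_2 (6T13, order 72), PGL(2,5) (6T14, order 120), S_6 (6T16, order 720). By Dedekind's theorem, for a prime p not dividing disc(f) the degrees of the irreducible factors of f mod p form the cycle type of an element of G. Factoring f modulo the 22 such primes p <= 101 (skipping 2, 5, 13, 37, which divide the discriminant), each new pattern first appears at: mod 3: f = (x^3 + x^2 + x + 2)(x^3 + 2x^2 + x + 1), pattern 3+3; mod 17: f = (x + 12)(x + 15)(x^4 + 4x^3 + 16x^2 + x + 8), pattern 4+1+1; mod 31: f = (x^2 + 9)(x^2 + 6x + 28)(x^2 + 22x + 15), pattern 2+2+2; mod 67: f = (x + 41)(x + 50)(x^2 + 10x + 48)(x^2 + 30x + 57), pattern 2+2+1+1. No other pattern occurs in this range, so the set of observed cycle types is {3+3, 4+1+1, 2+2+2, 2+2+1+1}. The candidates containing elements of all these cycle types are S_4 (6T8) of order 24, S_4 x C_2 (6T11) of order 48, PGL(2,5) (6T14) of order 120, S_6 (6T16) of order 720; the others are excluded. The observed types are precisely the cycle types that occur in S_4 (6T8) (apart from the identity). Each of the other remaining candidates has further cycle types, and by the Chebotarev density theorem the matching factorization patterns would occur for a proportion of primes equal to their share of the group: S_4 x C_2 (6T11) additionally contains elements of type 6, 4+2, 2+1+1+1+1 (17 of its 48 elements, about 35% of primes); PGL(2,5) (6T14) additionally contains elements of type 6, 5+1 (44 of its 120 elements, about 37% of primes); S_6 (6T16) additionally contains elements of type 6, 5+1, 4+2, 3+2+1, 3+1+1+1, 2+1+1+1+1 (529 of its 720 elements, about 73% of primes). None of the 22 primes tested shows any such pattern (for each of these groups the chance of that is below 10^-4), which rules them out. Hence G = S_4 (6T8), of order 24.

S_4, S_4(6c), the S_4-action on 6 points not in A_6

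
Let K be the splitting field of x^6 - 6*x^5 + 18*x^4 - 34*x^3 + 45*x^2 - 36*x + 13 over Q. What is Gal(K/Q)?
PGL(2,5) (order 120)

The polynomial f is an irreducible sextic over Q, so G = Gal(f/Q) is one of the 16 transitive subgroups 6T1, ..., 6T16 of S_6. The discriminant of f is -16003008, which is not a perfect square, so G is not contained in A_6. The transitive groups of degree 6 not contained in A_6 are: C_6 (6T1, order 6), S_3 (6T2, order 6), D_6 (6T3, order 12), C_3 x S_3 (6T5, order 18), A_4 x C_2 (6T6, order 24), S_4 (6T8, order 24), S_3 x S_3 (6T9, order 36), S_4 x C_2 (6T11, order 48), (S_3 x S_3) : C_2 (6T13, order 72), PGL(2,5) (6T14, order 120), S_6 (6T16, order 720). By Dedekind's theorem, for a prime p not dividing disc(f) the degrees of the irreducible factors of f mod p form the cycle type of an element of G. Factoring f modulo the 21 such primes p <= 89 (skipping 2, 3, 7, which divide the discriminant), each new pattern first appears at: mod 5: f = (x^6 + 4x^5 + 3x^4 + x^3 + 4x + 3), pattern 6; mod 11: f = (x + 8)(x^5 + 8x^4 + 9x^3 + 4x^2 + 2x + 3), pattern 5+1; mod 13: f = (x)(x + 4)(x^4 + 3x^3 + 6x^2 + 7x + 4), pattern 4+1+1; mod 23: f = (x + 2)(x + 6)(x^2 + 3x + 21)(x^2 + 6x + 10), pattern 2+2+1+1; mod 43: f = (x^3 + 16x^2 + 30x + 18)(x^3 + 21x^2 + 39x + 27), pattern 3+3; mod 61: f = (x^2 + 30x + 2)(x^2 + 41x + 31)(x^2 + 45x + 13), pattern 2+2+2. No other pattern occurs in this range, so the set of observed cycle types is {6, 5+1, 4+1+1, 2+2+1+1, 3+3, 2+2+2}. The candidates containing elements of all these cycle types are PGL(2,5) (6T14) of order 120, S_6 (6T16) of order 720; the others are excluded. The observed types are precisely the cycle types that occur in PGL(2,5) (6T14) (apart from the identity). Each of the other remaining candidates has further cycle types, and by the Chebotarev density theorem the matching factorization patterns would occur for a proportion of primes equal to their share of the group: S_6 (6T16) additionally contains elements of type 4+2, 3+2+1, 3+1+1+1, 2+1+1+1+1 (265 of its 720 elements, about 37% of primes). None of the 21 primes tested shows any such pattern (for each of these groups the chance of that is below 10^-4), which rules them out. Hence G = PGL(2,5) (6T14), of order 120.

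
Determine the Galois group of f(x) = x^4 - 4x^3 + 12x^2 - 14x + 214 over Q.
4T5: S_4

The polynomial is an irreducible quartic over Q and its discriminant is 2140878416, which is not a perfect square, so the Galois group is not contained in A_4. The resolvent cubic y^3 - 12*y^2 - 800*y + 6652 is irreducible over Q. An irreducible resolvent with non-square discriminant gives S_4.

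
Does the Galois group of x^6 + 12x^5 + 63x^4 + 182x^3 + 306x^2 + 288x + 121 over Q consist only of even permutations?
The polynomial is irreducible of degree 6 over Q. Its discriminant is -16003008, which is not a perfect square. A Galois group lies in the alternating group exactly when the discriminant is a square in Q, so the Galois group (PGL(2,5)) is not contained in A_6.

No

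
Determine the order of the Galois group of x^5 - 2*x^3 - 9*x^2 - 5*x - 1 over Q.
The degree of the splitting field over Q equals the order of the Galois group, so first determine the group. The polynomial f is an irreducible quintic over Q, so G = Gal(f/Q) is a transitive subgroup of S_5: one of C_5 (5T1, order 5), D_5 (5T2, order 10), F_20 (5T3, order 20), A_5 (5T4, order 60) or S_5 (5T5, order 120). The discriminant of f is 734464, which is not a perfect square, so G is not contained in A_5. The transitive groups of degree 5 not contained in A_5 are: F_20 (5T3, order 20), S_5 (5T5, order 120). By Dedekind's theorem, for a prime p not dividing disc(f) the degrees of the irreducible factors of f mod p form the cycle type of an element of G. Factoring f modulo the 3 such primes p <= 7 (skipping 2, which divides the discriminant), each new pattern first appears at: mod 3: f = (x^5 + x^3 + x + 2), pattern 5; mod 7: f = (x^2 + 4x + 1)(x^3 + 3x^2 + 6x + 6), pattern 3+2. No other pattern occurs in this range, so the set of observed cycle types is {5, 3+2}. Among the candidates above, the only group containing elements of all these cycle types is S_5 (5T5) — F_20 (5T3) lacks at least one of them. Hence G = S_5 (5T5), of order 120. The Galois group S_5 (5T5) has order 120, so the splitting field has degree 120 over Q.

120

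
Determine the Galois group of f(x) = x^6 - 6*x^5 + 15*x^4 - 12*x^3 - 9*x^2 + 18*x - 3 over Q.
S_3 x S_3 (also written G36-)

The polynomial f is an irreducible sextic over Q, so G = Gal(f/Q) is one of the 16 transitive subgroups 6T1, ..., 6T16 of S_6. The discriminant of f is 1289945088, which is not a perfect square, so G is not contained in A_6. The transitive groups of degree 6 not contained in A_6 are: C_6 (6T1, order 6), S_3 (6T2, order 6), D_6 (6T3, order 12), C_3 x S_3 (6T5, order 18), A_4 x C_2 (6T6, order 24), S_4 (6T8, order 24), S_3 x S_3 (6T9, order 36), S_4 x C_2 (6T11, order 48), (S_3 x S_3) : C_2 (6T13, order 72), PGL(2,5) (6T14, order 120), S_6 (6T16, order 720). By Dedekind's theorem, for a prime p not dividing disc(f) the degrees of the irreducible factors of f mod p form the cycle type of an element of G. Factoring f modulo the 23 such primes p <= 97 (skipping 2, 3, which divide the discriminant), each new pattern first appears at: mod 5: f = (x^6 + 4x^5 + 3x^3 + x^2 + 3x + 2), pattern 6; mod 11: f = (x + 2)(x + 8)(x^2 + 3)(x^2 + 6x + 2), pattern 2+2+1+1; mod 13: f = (x + 3)(x + 9)(x + 11)(x^3 + 10x^2 + 3x + 8), pattern 3+1+1+1; mod 31: f = (x^2 + 14x + 3)(x^2 + 16x + 30)(x^2 + 26x + 1), pattern 2+2+2; mod 97: f = (x^3 + 94x^2 + 3x + 23)(x^3 + 94x^2 + 3x + 80), pattern 3+3. No other pattern occurs in this range, so the set of observed cycle types is {6, 2+2+1+1, 3+1+1+1, 2+2+2, 3+3}. The candidates containing elements of all these cycle types are S_3 x S_3 (6T9) of order 36, (S_3 x S_3) : C_2 (6T13) of order 72, S_6 (6T16) of order 720; the others are excluded. The observed types are precisely the cycle types that occur in S_3 x S_3 (6T9) (apart from the identity). Each of the other remaining candidates has further cycle types, and by the Chebotarev density theorem the matching factorization patterns would occur for a proportion of primes equal to their share of the group: (S_3 x S_3) : C_2 (6T13) additionally contains elements of type 4+2, 3+2+1, 2+1+1+1+1 (36 of its 72 elements, about 50% of primes); S_6 (6T16) additionally contains elements of type 5+1, 4+2, 4+1+1, 3+2+1, 2+1+1+1+1 (459 of its 720 elements, about 64% of primes). None of the 23 primes tested shows any such pattern (for each of these groups the chance of that is below 10^-4), which rules them out. Hence G = S_3 x S_3 (6T9), of order 36.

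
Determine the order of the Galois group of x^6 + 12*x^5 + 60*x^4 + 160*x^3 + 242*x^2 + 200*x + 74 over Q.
The degree of the splitting field over Q equals the order of the Galois group, so first determine the group. The polynomial f is an irreducible sextic over Q, so G = Gal(f/Q) is one of the 16 transitive subgroups 6T1, ..., 6T16 of S_6. The discriminant of f is -2508800, which is not a perfect square, so G is not contained in A_6. The transitive groups of degree 6 not contained in A_6 are: C_6 (6T1, order 6), S_3 (6T2, order 6), D_6 (6T3, order 12), C_3 x S_3 (6T5, order 18), A_4 x C_2 (6T6, order 24), S_4 (6T8, order 24), S_3 x S_3 (6T9, order 36), S_4 x C_2 (6T11, order 48), (S_3 x S_3) : C_2 (6T13, order 72), PGL(2,5) (6T14, order 120), S_6 (6T16, order 720). By Dedekind's theorem, for a prime p not dividing disc(f) the degrees of the irreducible factors of f mod p form the cycle type of an element of G. Factoring f modulo the 17 such primes p <= 71 (skipping 2, 5, 7, which divide the discriminant), each new pattern first appears at: mod 3: f = (x^3 + x^2 + 2)(x^3 + 2x^2 + x + 1), pattern 3+3; mod 13: f = (x^6 + 12x^5 + 8x^4 + 4x^3 + 8x^2 + 5x + 9), pattern 6; mod 19: f = (x^2 + 4x + 9)(x^4 + 8x^3 + 12x + 4), pattern 4+2; mod 23: f = (x + 13)(x + 14)(x^4 + 8x^3 + 7x^2 + 10x + 9), pattern 4+1+1; mod 53: f = (x^2 + 4x + 49)(x^2 + 15x + 11)(x^2 + 46x + 20), pattern 2+2+2; mod 59: f = (x + 6)(x + 57)(x^2 + 9x + 5)(x^2 + 58x + 44), pattern 2+2+1+1; mod 71: f = (x + 10)(x + 13)(x + 62)(x + 65)(x^2 + 4x + 47), pattern 2+1+1+1+1. No other pattern occurs in this range, so the set of observed cycle types is {3+3, 6, 4+2, 4+1+1, 2+2+2, 2+2+1+1, 2+1+1+1+1}. The candidates containing elements of all these cycle types are S_4 x C_2 (6T11) of order 48, S_6 (6T16) of order 720; the others are excluded. The observed types are precisely the cycle types that occur in S_4 x C_2 (6T11) (apart from the identity). Each of the other remaining candidates has further cycle types, and by the Chebotarev density theorem the matching factorization patterns would occur for a proportion of primes equal to their share of the group: S_6 (6T16) additionally contains elements of type 5+1, 3+2+1, 3+1+1+1 (304 of its 720 elements, about 42% of primes). None of the 17 primes tested shows any such pattern (for each of these groups the chance of that is below 10^-4), which rules them out. Hence G = S_4 x C_2 (6T11), of order 48. The Galois group S_4 x C_2 (6T11) has order 48, so the splitting field has degree 48 over Q.

48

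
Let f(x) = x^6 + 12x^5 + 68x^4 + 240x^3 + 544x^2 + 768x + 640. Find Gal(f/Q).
The polynomial f is an irreducible sextic over Q, so G = Gal(f/Q) is one of the 16 transitive subgroups 6T1, ..., 6T16 of S_6. The discriminant of f is -201485505789952, which is not a perfect square, so G is not contained in A_6. The transitive groups of degree 6 not contained in A_6 are: C_6 (6T1, order 6), S_3 (6T2, order 6), D_6 (6T3, order 12), C_3 x S_3 (6T5, order 18), A_4 x C_2 (6T6, order 24), S_4 (6T8, order 24), S_3 x S_3 (6T9, order 36), S_4 x C_2 (6T11, order 48), (S_3 x S_3) : C_2 (6T13, order 72), PGL(2,5) (6T14, order 120), S_6 (6T16, order 720). By Dedekind's theorem, for a prime p not dividing disc(f) the degrees of the irreducible factors of f mod p form the cycle type of an element of G. Factoring f modulo the 29 such primes p <= 113 (skipping 2, which divides the discriminant), each new pattern first appears at: mod 3: f = (x^6 + 2x^4 + x^2 + 1), pattern 6; mod 5: f = (x)(x^2 + x + 1)(x^3 + x^2 + x + 3), pattern 3+2+1; mod 7: f = (x^2 + 2x + 3)(x^4 + 3x^3 + 3x^2 + x + 1), pattern 4+2; mod 17: f = (x^3 + 6x^2 + 16x + 5)(x^3 + 6x^2 + 16x + 9), pattern 3+3; mod 19: f = (x^2 + 5x + 15)(x^2 + 9x + 15)(x^2 + 17x + 2), pattern 2+2+2; mod 37: f = (x + 7)(x + 33)(x^2 + 10x + 19)(x^2 + 36x + 23), pattern 2+2+1+1; mod 41: f = (x + 5)(x + 6)(x + 36)(x^3 + 6x^2 + 16x + 34), pattern 3+1+1+1; mod 113: f = (x + 24)(x + 44)(x + 47)(x + 48)(x^2 + 75x + 106), pattern 2+1+1+1+1. No other pattern occurs in this range, so the set of observed cycle types is {6, 3+2+1, 4+2, 3+3, 2+2+2, 2+2+1+1, 3+1+1+1, 2+1+1+1+1}. The candidates containing elements of all these cycle types are (S_3 x S_3) : C_2 (6T13) of order 72, S_6 (6T16) of order 720; the others are excluded. The observed types are precisely the cycle types that occur in (S_3 x S_3) : C_2 (6T13) (apart from the identity). Each of the other remaining candidates has further cycle types, and by the Chebotarev density theorem the matching factorization patterns would occur for a proportion of primes equal to their share of the group: S_6 (6T16) additionally contains elements of type 5+1, 4+1+1 (234 of its 720 elements, about 32% of primes). None of the 29 primes tested shows any such pattern (for each of these groups the chance of that is below 10^-4), which rules them out. Hence G = (S_3 x S_3) : C_2 (6T13), of order 72.

(S_3 x S_3) : C_2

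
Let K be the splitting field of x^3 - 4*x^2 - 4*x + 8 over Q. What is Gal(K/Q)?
The polynomial is an irreducible cubic over Q and its discriminant is 3136 = 56^2, a perfect square. For an irreducible cubic, a square discriminant forces the Galois group to be A_3, the cyclic group of order 3.

C_3 (also written C3)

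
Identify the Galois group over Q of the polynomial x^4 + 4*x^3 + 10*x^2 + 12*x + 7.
The polynomial is an irreducible quartic over Q and its discriminant is 2048, which is not a perfect square, so the Galois group is not contained in A_4. The resolvent cubic y^3 - 10*y^2 + 20*y + 24 has exactly one rational root, so the Galois group is C_4 or D_4. The quartic becomes reducible over Q(sqrt(disc)), so the group is C_4.

4T1: C_4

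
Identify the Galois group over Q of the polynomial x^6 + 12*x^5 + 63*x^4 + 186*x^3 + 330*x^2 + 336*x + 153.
PGL(2,5), S_5 acting on 6 points

The polynomial f is an irreducible sextic over Q, so G = Gal(f/Q) is one of the 16 transitive subgroups 6T1, ..., 6T16 of S_6. The discriminant of f is -16003008, which is not a perfect square, so G is not contained in A_6. The transitive groups of degree 6 not contained in A_6 are: C_6 (6T1, order 6), S_3 (6T2, order 6), D_6 (6T3, order 12), C_3 x S_3 (6T5, order 18), A_4 x C_2 (6T6, order 24), S_4 (6T8, order 24), S_3 x S_3 (6T9, order 36), S_4 x C_2 (6T11, order 48), (S_3 x S_3) : C_2 (6T13, order 72), PGL(2,5) (6T14, order 120), S_6 (6T16, order 720). By Dedekind's theorem, for a prime p not dividing disc(f) the degrees of the irreducible factors of f mod p form the cycle type of an element of G. Factoring f modulo the 21 such primes p <= 89 (skipping 2, 3, 7, which divide the discriminant), each new pattern first appears at: mod 5: f = (x^6 + 2x^5 + 3x^4 + x^3 + x + 3), pattern 6; mod 11: f = (x + 4)(x^5 + 8x^4 + 9x^3 + 7x^2 + 5x + 8), pattern 5+1; mod 13: f = (x + 1)(x + 10)(x^4 + x^3 + 3x^2 + 1), pattern 4+1+1; mod 23: f = (x + 18)(x + 22)(x^2 + 19x + 5)(x^2 + 22x + 19), pattern 2+2+1+1; mod 43: f = (x^3 + 25x^2 + 35)(x^3 + 30x^2 + x + 40), pattern 3+3; mod 61: f = (x^2 + 18x + 30)(x^2 + 22x + 52)(x^2 + 33x + 34), pattern 2+2+2. No other pattern occurs in this range, so the set of observed cycle types is {6, 5+1, 4+1+1, 2+2+1+1, 3+3, 2+2+2}. The candidates containing elements of all these cycle types are PGL(2,5) (6T14) of order 120, S_6 (6T16) of order 720; the others are excluded. The observed types are precisely the cycle types that occur in PGL(2,5) (6T14) (apart from the identity). Each of the other remaining candidates has further cycle types, and by the Chebotarev density theorem the matching factorization patterns would occur for a proportion of primes equal to their share of the group: S_6 (6T16) additionally contains elements of type 4+2, 3+2+1, 3+1+1+1, 2+1+1+1+1 (265 of its 720 elements, about 37% of primes). None of the 21 primes tested shows any such pattern (for each of these groups the chance of that is below 10^-4), which rules them out. Hence G = PGL(2,5) (6T14), of order 120.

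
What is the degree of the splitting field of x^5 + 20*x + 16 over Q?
The degree of the splitting field over Q equals the order of the Galois group, so first determine the group. The polynomial f is an irreducible quintic over Q, so G = Gal(f/Q) is a transitive subgroup of S_5: one of C_5 (5T1, order 5), D_5 (5T2, order 10), F_20 (5T3, order 20), A_5 (5T4, order 60) or S_5 (5T5, order 120). The discriminant of f is 1024000000 = 32000^2, a perfect square, so G is contained in A_5. The transitive groups of degree 5 contained in A_5 are: C_5 (5T1, order 5), D_5 (5T2, order 10), A_5 (5T4, order 60). By Dedekind's theorem, for a prime p not dividing disc(f) the degrees of the irreducible factors of f mod p form the cycle type of an element of G. Factoring f modulo the 2 such primes p <= 7 (skipping 2, 5, which divide the discriminant), each new pattern first appears at: mod 3: f = (x^5 + 2x + 1), pattern 5; mod 7: f = (x + 2)(x + 3)(x^3 + 2x^2 + 5x + 5), pattern 3+1+1. No other pattern occurs in this range, so the set of observed cycle types is {5, 3+1+1}. Among the candidates above, the only group containing elements of all these cycle types is A_5 (5T4) — each of C_5 (5T1), D_5 (5T2) lacks at least one of them. Hence G = A_5 (5T4), of order 60. The Galois group A_5 (5T4) has order 60, so the splitting field has degree 60 over Q.

60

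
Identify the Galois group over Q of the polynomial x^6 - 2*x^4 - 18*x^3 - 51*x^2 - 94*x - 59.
S_4, S_4(6d), the S_4-action on 6 points inside A_6

The polynomial f is an irreducible sextic over Q, so G = Gal(f/Q) is one of the 16 transitive subgroups 6T1, ..., 6T16 of S_6. The discriminant of f is 87452721811456 = 9351616^2, a perfect square, so G is contained in A_6. The transitive groups of degree 6 contained in A_6 are: A_4 (6T4, order 12), S_4 (6T7, order 24), (C_3 x C_3) : C_4 (6T10, order 36), PSL(2,5) (6T12, order 60), A_6 (6T15, order 360). By Dedekind's theorem, for a prime p not dividing disc(f) the degrees of the irreducible factors of f mod p form the cycle type of an element of G. Factoring f modulo the 79 such primes p <= 419 (skipping 2, 23, which divide the discriminant), each new pattern first appears at: mod 3: f = (x^3 + x^2 + 2x + 1)(x^3 + 2x^2 + 1), pattern 3+3; mod 5: f = (x^2 + x + 1)(x^4 + 4x^3 + 3x^2 + 1), pattern 4+2; mod 19: f = (x + 3)(x + 4)(x^2 + 5x + 15)(x^2 + 7x + 4), pattern 2+2+1+1; mod 223: f = (x + 4)(x + 93)(x + 158)(x + 205)(x + 210)(x + 222), pattern 1+1+1+1+1+1. No other pattern occurs in this range, so the set of observed cycle types is {3+3, 4+2, 2+2+1+1, 1+1+1+1+1+1}. The candidates containing elements of all these cycle types are S_4 (6T7) of order 24, (C_3 x C_3) : C_4 (6T10) of order 36, A_6 (6T15) of order 360; the others are excluded. The observed types are precisely the cycle types that occur in S_4 (6T7). Each of the other remaining candidates has further cycle types, and by the Chebotarev density theorem the matching factorization patterns would occur for a proportion of primes equal to their share of the group: (C_3 x C_3) : C_4 (6T10) additionally contains elements of type 3+1+1+1 (4 of its 36 elements, about 11% of primes); A_6 (6T15) additionally contains elements of type 5+1, 3+1+1+1 (184 of its 360 elements, about 51% of primes). None of the 79 primes tested shows any such pattern (for each of these groups the chance of that is below 10^-4), which rules them out. Hence G = S_4 (6T7), of order 24.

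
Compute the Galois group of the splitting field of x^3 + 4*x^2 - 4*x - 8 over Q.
C_3 (also written C3)

The polynomial is an irreducible cubic over Q and its discriminant is 3136 = 56^2, a perfect square. For an irreducible cubic, a square discriminant forces the Galois group to be A_3, the cyclic group of order 3.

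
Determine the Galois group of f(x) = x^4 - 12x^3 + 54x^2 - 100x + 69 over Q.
A_4 (also written A4)

The polynomial is an irreducible quartic over Q and its discriminant is 331776 = 576^2, a perfect square, so the Galois group is contained in A_4. The resolvent cubic y^3 - 54*y^2 + 924*y - 5032 is irreducible over Q. An irreducible resolvent with square discriminant gives A_4.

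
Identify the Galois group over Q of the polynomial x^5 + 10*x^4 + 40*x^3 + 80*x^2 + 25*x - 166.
The polynomial f is an irreducible quintic over Q, so G = Gal(f/Q) is a transitive subgroup of S_5: one of C_5 (5T1, order 5), D_5 (5T2, order 10), F_20 (5T3, order 20), A_5 (5T4, order 60) or S_5 (5T5, order 120). The discriminant of f is 58564000000 = 242000^2, a perfect square, so G is contained in A_5. The transitive groups of degree 5 contained in A_5 are: C_5 (5T1, order 5), D_5 (5T2, order 10), A_5 (5T4, order 60). By Dedekind's theorem, for a prime p not dividing disc(f) the degrees of the irreducible factors of f mod p form the cycle type of an element of G. Factoring f modulo the 3 such primes p <= 13 (skipping 2, 5, 11, which divide the discriminant), each new pattern first appears at: mod 3: f = (x^5 + x^4 + x^3 + 2x^2 + x + 2), pattern 5; mod 13: f = (x + 7)(x + 9)(x^3 + 7x^2 + 8x + 5), pattern 3+1+1. No other pattern occurs in this range, so the set of observed cycle types is {5, 3+1+1}. Among the candidates above, the only group containing elements of all these cycle types is A_5 (5T4) — each of C_5 (5T1), D_5 (5T2) lacks at least one of them. Hence G = A_5 (5T4), of order 60.

A_5 (also written A5)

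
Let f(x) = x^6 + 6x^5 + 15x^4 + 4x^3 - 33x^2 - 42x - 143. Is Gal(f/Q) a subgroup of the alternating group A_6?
No

The polynomial is irreducible of degree 6 over Q. Its discriminant is 5410421842378752, which is not a perfect square. A Galois group lies in the alternating group exactly when the discriminant is a square in Q, so the Galois group (S_3 x S_3) is not contained in A_6.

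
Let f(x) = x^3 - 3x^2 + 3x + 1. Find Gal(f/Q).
The polynomial is an irreducible cubic over Q and its discriminant is -108, which is not a perfect square. For an irreducible cubic, a non-square discriminant gives Galois group S_3.

S_3 (also written S3)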